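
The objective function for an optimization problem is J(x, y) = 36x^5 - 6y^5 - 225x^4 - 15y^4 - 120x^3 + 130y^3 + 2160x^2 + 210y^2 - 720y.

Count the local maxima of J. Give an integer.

J separates as a function of x plus a function of y, so ∇J=0 decouples.
∂J/∂x = 180x(x - 4)(x - 3)(x + 2) = 0 at x ∈ {-2, 0, 3, 4}; ∂J/∂y = -30(y - 3)(y - 1)(y + 2)(y + 4) = 0 at y ∈ {-4, -2, 1, 3}.
The Hessian is diagonal: diag(J_xx, J_yy). Second derivatives: J_xx(-2)=-10800, J_xx(0)=4320, J_xx(3)=-2700, J_xx(4)=4320; J_yy(-4)=2100, J_yy(-2)=-900, J_yy(1)=900, J_yy(3)=-2100.
Local maxima occur where both diagonal entries negative: (-2, -2), (-2, 3), (3, -2), (3, 3). Count: 4.

4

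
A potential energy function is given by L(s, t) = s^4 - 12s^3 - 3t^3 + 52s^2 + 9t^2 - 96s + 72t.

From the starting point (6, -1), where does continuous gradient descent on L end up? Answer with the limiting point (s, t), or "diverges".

(4, -2)

L is separable, so gradient descent decouples: s follows -∂L/∂s, t follows -∂L/∂t.
∂L/∂s = 4(s - 4)(s - 3)(s - 2); at s=6 this is 96, so s decreases.
∂L/∂t = -9(t - 4)(t + 2); at t=-1 this is 45, so t decreases.
s converges to its nearest critical value 4 (a local min of the s-part); t converges to -2. The iterate converges to (4, -2).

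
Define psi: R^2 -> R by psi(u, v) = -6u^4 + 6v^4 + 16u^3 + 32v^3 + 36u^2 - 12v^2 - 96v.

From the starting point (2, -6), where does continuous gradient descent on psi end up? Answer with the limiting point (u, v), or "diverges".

psi is separable, so gradient descent decouples: u follows -∂psi/∂u, v follows -∂psi/∂v.
∂psi/∂u = -24u(u - 3)(u + 1); at u=2 this is 144, so u decreases.
∂psi/∂v = 24(v - 1)(v + 1)(v + 4); at v=-6 this is -1680, so v increases.
u converges to its nearest critical value 0 (a local min of the u-part); v converges to -4. The iterate converges to (0, -4).

(0, -4)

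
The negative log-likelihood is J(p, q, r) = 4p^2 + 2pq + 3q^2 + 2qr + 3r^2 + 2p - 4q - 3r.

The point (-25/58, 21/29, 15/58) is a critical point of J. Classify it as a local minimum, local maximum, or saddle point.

local minimum

The Hessian is constant: H = [[8, 2, 0], [2, 6, 2], [0, 2, 6]].
Leading principal minors: Δ₁ = 8, Δ₂ = 44, Δ₃ = 232.
All leading minors are positive, so H is positive definite: a local minimum.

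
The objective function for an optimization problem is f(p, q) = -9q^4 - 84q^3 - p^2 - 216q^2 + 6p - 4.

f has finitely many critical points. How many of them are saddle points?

f separates as a function of p plus a function of q, so ∇f=0 decouples.
∂f/∂p = -2(p - 3) = 0 at p ∈ {3}; ∂f/∂q = -36q(q + 3)(q + 4) = 0 at q ∈ {-4, -3, 0}.
The Hessian is diagonal: diag(f_pp, f_qq). Second derivatives: f_pp(3)=-2; f_qq(-4)=-144, f_qq(-3)=108, f_qq(0)=-432.
Saddle points occur where the two diagonal entries have opposite signs: (3, -3). Count: 1.

1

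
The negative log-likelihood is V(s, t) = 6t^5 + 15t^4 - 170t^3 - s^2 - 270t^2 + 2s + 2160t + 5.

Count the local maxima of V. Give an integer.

V separates as a function of s plus a function of t, so ∇V=0 decouples.
∂V/∂s = -2(s - 1) = 0 at s ∈ {1}; ∂V/∂t = 30(t - 3)(t - 2)(t + 3)(t + 4) = 0 at t ∈ {-4, -3, 2, 3}.
The Hessian is diagonal: diag(V_ss, V_tt). Second derivatives: V_ss(1)=-2; V_tt(-4)=-1260, V_tt(-3)=900, V_tt(2)=-900, V_tt(3)=1260.
Local maxima occur where both diagonal entries negative: (1, -4), (1, 2). Count: 2.

2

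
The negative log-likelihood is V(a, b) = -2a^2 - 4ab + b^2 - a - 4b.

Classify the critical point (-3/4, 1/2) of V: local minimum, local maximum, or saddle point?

The Hessian of V is constant: H = [[-4, -4], [-4, 2]].
det(H) = (-4)·2 − (-4)² = -24.
Since det(H) < 0, H is indefinite and the critical point is a saddle point.

saddle point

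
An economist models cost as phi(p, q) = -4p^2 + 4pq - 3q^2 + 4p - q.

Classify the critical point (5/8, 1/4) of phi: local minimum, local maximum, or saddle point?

local maximum

The Hessian of phi is constant: H = [[-8, 4], [4, -6]].
det(H) = (-8)·(-6) − 4² = 32.
det(H) > 0 and tr(H) = -14 < 0, so H is negative definite and the point is a local maximum.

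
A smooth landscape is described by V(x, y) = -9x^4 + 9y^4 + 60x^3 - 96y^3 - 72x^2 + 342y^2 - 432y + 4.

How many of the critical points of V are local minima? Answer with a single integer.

2

V separates as a function of x plus a function of y, so ∇V=0 decouples.
∂V/∂x = -36x(x - 4)(x - 1) = 0 at x ∈ {0, 1, 4}; ∂V/∂y = 36(y - 4)(y - 3)(y - 1) = 0 at y ∈ {1, 3, 4}.
The Hessian is diagonal: diag(V_xx, V_yy). Second derivatives: V_xx(0)=-144, V_xx(1)=108, V_xx(4)=-432; V_yy(1)=216, V_yy(3)=-72, V_yy(4)=108.
Local minima occur where both diagonal entries positive: (1, 1), (1, 4). Count: 2.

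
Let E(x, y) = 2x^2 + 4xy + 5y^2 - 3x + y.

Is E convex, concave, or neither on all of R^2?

convex

E is quadratic, so its Hessian is the constant matrix H = [[4, 4], [4, 10]].
det(H) = 24, tr(H) = 14.
det(H) > 0 and tr(H) > 0, so H is positive definite everywhere: convex.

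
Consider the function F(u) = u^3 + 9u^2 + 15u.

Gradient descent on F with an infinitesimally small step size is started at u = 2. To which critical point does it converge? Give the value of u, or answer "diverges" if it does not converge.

F'(u) = 3(u + 1)(u + 5), so F'(2) = 63.
Gradient descent moves in the -F' direction, i.e. u is decreasing.
The nearest critical point in that direction is u = -1, where F'' = 12 > 0 (a local minimum). The iterate converges there.

-1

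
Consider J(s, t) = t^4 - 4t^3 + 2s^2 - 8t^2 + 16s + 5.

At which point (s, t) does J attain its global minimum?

J(s,t) separates as P(s) + Q(t) + 5, so its minimum is min P + min Q + 5.
P'(s) = 4s + 16 vanishes at s ∈ {-4}; Q'(t) = 4t(t - 4)(t + 1) vanishes at t ∈ {-1, 0, 4}.
Local minima of P (where P''>0): P(-4)=-32. Local minima of Q: Q(-1)=-3, Q(4)=-128.
So the global minimum of J is P(-4) + Q(4) + 5 = -32 − 128 + 5 = -155, attained at (-4, 4).

(-4, 4)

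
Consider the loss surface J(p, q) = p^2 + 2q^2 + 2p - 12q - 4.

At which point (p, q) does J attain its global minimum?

(-1, 3)

J(p,q) separates as A(p) + B(q) − 4, so its minimum is min A + min B − 4.
A'(p) = 2p + 2 vanishes at p ∈ {-1}; B'(q) = 4q - 12 vanishes at q ∈ {3}.
Local minima of A (where A''>0): A(-1)=-1. Local minima of B: B(3)=-18.
So the global minimum of J is A(-1) + B(3) − 4 = -1 − 18 − 4 = -23, attained at (-1, 3).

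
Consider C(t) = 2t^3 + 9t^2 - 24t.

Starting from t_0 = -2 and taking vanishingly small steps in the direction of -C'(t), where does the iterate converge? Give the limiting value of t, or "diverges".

1

C'(t) = 6(t - 1)(t + 4), so C'(-2) = -36.
Gradient descent moves in the -C' direction, i.e. t is increasing.
The nearest critical point in that direction is t = 1, where C'' = 30 > 0 (a local minimum). The iterate converges there.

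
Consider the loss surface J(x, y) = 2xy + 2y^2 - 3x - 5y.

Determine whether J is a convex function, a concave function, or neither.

neither

J is quadratic, so its Hessian is the constant matrix H = [[0, 2], [2, 4]].
det(H) = -4, tr(H) = 4.
det(H) < 0, so H is indefinite: neither convex nor concave.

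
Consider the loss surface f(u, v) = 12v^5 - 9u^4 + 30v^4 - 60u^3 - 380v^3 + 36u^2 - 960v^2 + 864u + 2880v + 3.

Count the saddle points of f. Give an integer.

f separates as a function of u plus a function of v, so ∇f=0 decouples.
∂f/∂u = -36(u - 2)(u + 3)(u + 4) = 0 at u ∈ {-4, -3, 2}; ∂f/∂v = 60(v - 4)(v - 1)(v + 3)(v + 4) = 0 at v ∈ {-4, -3, 1, 4}.
The Hessian is diagonal: diag(f_uu, f_vv). Second derivatives: f_uu(-4)=-216, f_uu(-3)=180, f_uu(2)=-1080; f_vv(-4)=-2400, f_vv(-3)=1680, f_vv(1)=-3600, f_vv(4)=10080.
Saddle points occur where the two diagonal entries have opposite signs: (-4, -3), (-4, 4), (-3, -4), (-3, 1), (2, -3), (2, 4). Count: 6.

6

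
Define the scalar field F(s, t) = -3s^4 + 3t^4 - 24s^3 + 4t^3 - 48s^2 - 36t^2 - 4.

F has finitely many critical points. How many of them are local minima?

2

F separates as a function of s plus a function of t, so ∇F=0 decouples.
∂F/∂s = -12s(s + 2)(s + 4) = 0 at s ∈ {-4, -2, 0}; ∂F/∂t = 12t(t - 2)(t + 3) = 0 at t ∈ {-3, 0, 2}.
The Hessian is diagonal: diag(F_ss, F_tt). Second derivatives: F_ss(-4)=-96, F_ss(-2)=48, F_ss(0)=-96; F_tt(-3)=180, F_tt(0)=-72, F_tt(2)=120.
Local minima occur where both diagonal entries positive: (-2, -3), (-2, 2). Count: 2.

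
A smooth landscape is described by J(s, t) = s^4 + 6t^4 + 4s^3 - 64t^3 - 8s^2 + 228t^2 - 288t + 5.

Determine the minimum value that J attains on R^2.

J(s,t) separates as P(s) + Q(t) + 5, so its minimum is min P + min Q + 5.
P'(s) = 4s(s - 1)(s + 4) vanishes at s ∈ {-4, 0, 1}; Q'(t) = 24(t - 4)(t - 3)(t - 1) vanishes at t ∈ {1, 3, 4}.
Local minima of P (where P''>0): P(-4)=-128, P(1)=-3. Local minima of Q: Q(1)=-118, Q(4)=-64.
So the global minimum of J is P(-4) + Q(1) + 5 = -128 − 118 + 5 = -241, attained at (-4, 1).

-241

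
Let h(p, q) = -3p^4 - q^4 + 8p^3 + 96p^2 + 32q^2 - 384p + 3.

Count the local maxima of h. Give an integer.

4

h separates as a function of p plus a function of q, so ∇h=0 decouples.
∂h/∂p = -12(p - 4)(p - 2)(p + 4) = 0 at p ∈ {-4, 2, 4}; ∂h/∂q = -4q(q - 4)(q + 4) = 0 at q ∈ {-4, 0, 4}.
The Hessian is diagonal: diag(h_pp, h_qq). Second derivatives: h_pp(-4)=-576, h_pp(2)=144, h_pp(4)=-192; h_qq(-4)=-128, h_qq(0)=64, h_qq(4)=-128.
Local maxima occur where both diagonal entries negative: (-4, -4), (-4, 4), (4, -4), (4, 4). Count: 4.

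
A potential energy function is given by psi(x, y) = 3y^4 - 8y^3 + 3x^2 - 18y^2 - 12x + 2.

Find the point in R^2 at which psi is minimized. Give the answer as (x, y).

(2, 3)

psi(x,y) separates as P(x) + Q(y) + 2, so its minimum is min P + min Q + 2.
P'(x) = 6x - 12 vanishes at x ∈ {2}; Q'(y) = 12y(y - 3)(y + 1) vanishes at y ∈ {-1, 0, 3}.
Local minima of P (where P''>0): P(2)=-12. Local minima of Q: Q(-1)=-7, Q(3)=-135.
So the global minimum of psi is P(2) + Q(3) + 2 = -12 − 135 + 2 = -145, attained at (2, 3).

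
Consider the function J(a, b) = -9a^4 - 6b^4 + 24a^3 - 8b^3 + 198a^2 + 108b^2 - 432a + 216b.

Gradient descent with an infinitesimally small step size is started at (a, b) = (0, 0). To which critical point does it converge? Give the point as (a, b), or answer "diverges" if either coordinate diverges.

(1, -1)

J is separable, so gradient descent decouples: a follows -∂J/∂a, b follows -∂J/∂b.
∂J/∂a = -36(a - 4)(a - 1)(a + 3); at a=0 this is -432, so a increases.
∂J/∂b = -24(b - 3)(b + 1)(b + 3); at b=0 this is 216, so b decreases.
a converges to its nearest critical value 1 (a local min of the a-part); b converges to -1. The iterate converges to (1, -1).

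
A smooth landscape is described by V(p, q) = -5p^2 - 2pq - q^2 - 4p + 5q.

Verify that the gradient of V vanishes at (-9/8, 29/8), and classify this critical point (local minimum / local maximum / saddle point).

local maximum

∇V = (-10p - 2q - 4, -2p - 2q + 5); substituting (-9/8, 29/8) gives ∇V = (0, 0), so (-9/8, 29/8) is indeed a critical point.
The Hessian of V is constant: H = [[-10, -2], [-2, -2]].
det(H) = (-10)·(-2) − (-2)² = 16.
det(H) > 0 and tr(H) = -12 < 0, so H is negative definite and the point is a local maximum.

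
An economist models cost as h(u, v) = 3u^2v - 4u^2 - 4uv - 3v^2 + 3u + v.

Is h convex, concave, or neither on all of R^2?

The term 3u^2v is cubic, so the Hessian is not constant.
∂²h/∂u² = 6v - 8, which takes both signs as v varies (negative for sufficiently negative v). A diagonal entry of the Hessian changing sign means the Hessian is neither positive- nor negative-semidefinite on all of R^2.

neither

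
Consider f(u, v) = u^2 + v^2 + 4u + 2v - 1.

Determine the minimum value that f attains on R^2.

-6

f(u,v) separates as P(u) + Q(v) − 1, so its minimum is min P + min Q − 1.
P'(u) = 2u + 4 vanishes at u ∈ {-2}; Q'(v) = 2v + 2 vanishes at v ∈ {-1}.
Local minima of P (where P''>0): P(-2)=-4. Local minima of Q: Q(-1)=-1.
So the global minimum of f is P(-2) + Q(-1) − 1 = -4 − 1 − 1 = -6, attained at (-2, -1).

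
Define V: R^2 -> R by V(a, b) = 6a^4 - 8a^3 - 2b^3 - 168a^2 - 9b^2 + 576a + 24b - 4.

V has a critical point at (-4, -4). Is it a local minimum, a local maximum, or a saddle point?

The mixed partial ∂²V/∂a∂b is 0, so the Hessian at any point is diag(V_aa, V_bb) = diag(24(3a^2 - 2a - 14), -6(2b + 3)).
At (-4, -4): H = diag(1008, 30).
Both eigenvalues are positive, so H is positive definite: a local minimum.

local minimum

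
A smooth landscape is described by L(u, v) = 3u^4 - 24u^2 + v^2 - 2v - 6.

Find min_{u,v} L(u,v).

-55

L(u,v) separates as P(u) + Q(v) − 6, so its minimum is min P + min Q − 6.
P'(u) = 12u(u - 2)(u + 2) vanishes at u ∈ {-2, 0, 2}; Q'(v) = 2v - 2 vanishes at v ∈ {1}.
Local minima of P (where P''>0): P(-2)=-48, P(2)=-48. Local minima of Q: Q(1)=-1.
So the global minimum of L is P(-2) + Q(1) − 6 = -48 − 1 − 6 = -55, attained at (-2, 1).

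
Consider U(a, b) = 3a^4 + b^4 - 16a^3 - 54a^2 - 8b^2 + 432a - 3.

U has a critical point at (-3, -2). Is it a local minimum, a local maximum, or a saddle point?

local minimum

The mixed partial ∂²U/∂a∂b is 0, so the Hessian at any point is diag(U_aa, U_bb) = diag(12(3a^2 - 8a - 9), 4(3b^2 - 4)).
At (-3, -2): H = diag(504, 32).
Both eigenvalues are positive, so H is positive definite: a local minimum.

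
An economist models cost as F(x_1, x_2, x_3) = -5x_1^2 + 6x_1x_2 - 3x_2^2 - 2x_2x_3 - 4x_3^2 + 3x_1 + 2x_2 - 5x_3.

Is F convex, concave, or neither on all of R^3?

F is quadratic, so its Hessian is the constant matrix H = [[-10, 6, 0], [6, -6, -2], [0, -2, -8]].
Leading principal minors: -10, 24, -152.
Signs alternate −, +, − ⇒ H ≺ 0 ⇒ concave.

concave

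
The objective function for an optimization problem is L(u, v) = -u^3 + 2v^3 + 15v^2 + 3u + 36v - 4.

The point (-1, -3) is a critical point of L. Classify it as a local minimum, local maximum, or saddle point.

The mixed partial ∂²L/∂u∂v is 0, so the Hessian at any point is diag(L_uu, L_vv) = diag(-6u, 6(2v + 5)).
At (-1, -3): H = diag(6, -6).
The eigenvalues have opposite signs, so H is indefinite: a saddle point.

saddle point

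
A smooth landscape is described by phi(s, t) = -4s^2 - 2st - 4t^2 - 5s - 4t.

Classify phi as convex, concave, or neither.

concave

phi is quadratic, so its Hessian is the constant matrix H = [[-8, -2], [-2, -8]].
det(H) = 60, tr(H) = -16.
det(H) > 0 and tr(H) < 0, so H is negative definite everywhere: concave.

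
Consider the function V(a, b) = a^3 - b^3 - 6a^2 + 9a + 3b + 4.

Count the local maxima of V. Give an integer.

1

V separates as a function of a plus a function of b, so ∇V=0 decouples.
∂V/∂a = 3(a - 3)(a - 1) = 0 at a ∈ {1, 3}; ∂V/∂b = -3(b - 1)(b + 1) = 0 at b ∈ {-1, 1}.
The Hessian is diagonal: diag(V_aa, V_bb). Second derivatives: V_aa(1)=-6, V_aa(3)=6; V_bb(-1)=6, V_bb(1)=-6.
Local maxima occur where both diagonal entries negative: (1, 1). Count: 1.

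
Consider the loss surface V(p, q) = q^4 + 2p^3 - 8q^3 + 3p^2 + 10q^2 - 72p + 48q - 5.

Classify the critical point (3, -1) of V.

The mixed partial ∂²V/∂p∂q is 0, so the Hessian at any point is diag(V_pp, V_qq) = diag(6(2p + 1), 4(3q^2 - 12q + 5)).
At (3, -1): H = diag(42, 80).
Both eigenvalues are positive, so H is positive definite: a local minimum.

local minimum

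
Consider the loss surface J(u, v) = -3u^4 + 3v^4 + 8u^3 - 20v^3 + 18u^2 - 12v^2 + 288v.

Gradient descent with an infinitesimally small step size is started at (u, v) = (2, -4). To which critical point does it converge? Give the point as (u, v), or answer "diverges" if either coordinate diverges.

(0, -2)

J is separable, so gradient descent decouples: u follows -∂J/∂u, v follows -∂J/∂v.
∂J/∂u = -12u(u - 3)(u + 1); at u=2 this is 72, so u decreases.
∂J/∂v = 12(v - 4)(v - 3)(v + 2); at v=-4 this is -1344, so v increases.
u converges to its nearest critical value 0 (a local min of the u-part); v converges to -2. The iterate converges to (0, -2).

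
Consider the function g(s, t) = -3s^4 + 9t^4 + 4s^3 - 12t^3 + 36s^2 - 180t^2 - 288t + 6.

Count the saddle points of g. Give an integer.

5

g separates as a function of s plus a function of t, so ∇g=0 decouples.
∂g/∂s = -12s(s - 3)(s + 2) = 0 at s ∈ {-2, 0, 3}; ∂g/∂t = 36(t - 4)(t + 1)(t + 2) = 0 at t ∈ {-2, -1, 4}.
The Hessian is diagonal: diag(g_ss, g_tt). Second derivatives: g_ss(-2)=-120, g_ss(0)=72, g_ss(3)=-180; g_tt(-2)=216, g_tt(-1)=-180, g_tt(4)=1080.
Saddle points occur where the two diagonal entries have opposite signs: (-2, -2), (-2, 4), (0, -1), (3, -2), (3, 4). Count: 5.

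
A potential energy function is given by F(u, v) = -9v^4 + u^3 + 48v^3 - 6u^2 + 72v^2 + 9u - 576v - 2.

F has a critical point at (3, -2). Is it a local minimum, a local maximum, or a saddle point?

saddle point

The mixed partial ∂²F/∂u∂v is 0, so the Hessian at any point is diag(F_uu, F_vv) = diag(6(u - 2), 36(-3v^2 + 8v + 4)).
At (3, -2): H = diag(6, -864).
The eigenvalues have opposite signs, so H is indefinite: a saddle point.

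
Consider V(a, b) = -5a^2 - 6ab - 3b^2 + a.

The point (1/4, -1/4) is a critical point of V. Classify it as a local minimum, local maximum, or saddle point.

local maximum

The Hessian of V is constant: H = [[-10, -6], [-6, -6]].
det(H) = (-10)·(-6) − (-6)² = 24.
det(H) > 0 and tr(H) = -16 < 0, so H is negative definite and the point is a local maximum.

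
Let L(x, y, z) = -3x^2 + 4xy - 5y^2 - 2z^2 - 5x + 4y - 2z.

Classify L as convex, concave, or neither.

concave

L is quadratic, so its Hessian is the constant matrix H = [[-6, 4, 0], [4, -10, 0], [0, 0, -4]].
Leading principal minors: -6, 44, -176.
Signs alternate −, +, − ⇒ H ≺ 0 ⇒ concave.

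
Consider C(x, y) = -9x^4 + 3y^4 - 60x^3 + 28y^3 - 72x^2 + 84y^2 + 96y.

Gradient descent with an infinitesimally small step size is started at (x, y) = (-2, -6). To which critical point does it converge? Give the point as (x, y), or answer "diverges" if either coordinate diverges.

(-1, -4)

C is separable, so gradient descent decouples: x follows -∂C/∂x, y follows -∂C/∂y.
∂C/∂x = -36x(x + 1)(x + 4); at x=-2 this is -144, so x increases.
∂C/∂y = 12(y + 1)(y + 2)(y + 4); at y=-6 this is -480, so y increases.
x converges to its nearest critical value -1 (a local min of the x-part); y converges to -4. The iterate converges to (-1, -4).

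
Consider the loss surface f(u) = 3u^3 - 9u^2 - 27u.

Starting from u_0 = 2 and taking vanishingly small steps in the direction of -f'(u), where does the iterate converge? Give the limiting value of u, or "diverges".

f'(u) = 9(u - 3)(u + 1), so f'(2) = -27.
Gradient descent moves in the -f' direction, i.e. u is increasing.
The nearest critical point in that direction is u = 3, where f'' = 36 > 0 (a local minimum). The iterate converges there.

3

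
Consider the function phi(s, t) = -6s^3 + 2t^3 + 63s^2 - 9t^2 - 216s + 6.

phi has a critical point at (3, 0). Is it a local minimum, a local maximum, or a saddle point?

saddle point

The mixed partial ∂²phi/∂s∂t is 0, so the Hessian at any point is diag(phi_ss, phi_tt) = diag(18(-2s + 7), 6(2t - 3)).
At (3, 0): H = diag(18, -18).
The eigenvalues have opposite signs, so H is indefinite: a saddle point.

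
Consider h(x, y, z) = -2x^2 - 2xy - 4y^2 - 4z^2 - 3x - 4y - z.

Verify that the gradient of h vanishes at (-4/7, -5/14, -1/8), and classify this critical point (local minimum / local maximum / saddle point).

local maximum

∇h = (-4x - 2y - 3, -2x - 8y - 4, -8z - 1); substituting (-4/7, -5/14, -1/8) gives ∇h = (0, 0, 0), so (-4/7, -5/14, -1/8) is indeed a critical point.
The Hessian is constant: H = [[-4, -2, 0], [-2, -8, 0], [0, 0, -8]].
Leading principal minors: Δ₁ = -4, Δ₂ = 28, Δ₃ = -224.
The minors alternate sign starting negative (−, +, −), so H is negative definite: a local maximum.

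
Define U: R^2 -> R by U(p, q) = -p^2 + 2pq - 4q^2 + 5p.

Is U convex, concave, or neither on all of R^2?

U is quadratic, so its Hessian is the constant matrix H = [[-2, 2], [2, -8]].
det(H) = 12, tr(H) = -10.
det(H) > 0 and tr(H) < 0, so H is negative definite everywhere: concave.

concave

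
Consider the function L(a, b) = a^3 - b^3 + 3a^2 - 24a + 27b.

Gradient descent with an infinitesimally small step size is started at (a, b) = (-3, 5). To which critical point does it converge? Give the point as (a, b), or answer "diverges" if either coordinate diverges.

diverges

L is separable, so gradient descent decouples: a follows -∂L/∂a, b follows -∂L/∂b.
∂L/∂a = 3(a - 2)(a + 4); at a=-3 this is -15, so a increases.
∂L/∂b = -3(b - 3)(b + 3); at b=5 this is -48, so b increases.
The b-coordinate has no critical point in that direction and runs off to infinity.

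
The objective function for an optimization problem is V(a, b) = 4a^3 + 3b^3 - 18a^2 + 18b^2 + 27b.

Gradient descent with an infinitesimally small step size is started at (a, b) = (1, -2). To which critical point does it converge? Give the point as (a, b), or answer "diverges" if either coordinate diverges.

V is separable, so gradient descent decouples: a follows -∂V/∂a, b follows -∂V/∂b.
∂V/∂a = 12a(a - 3); at a=1 this is -24, so a increases.
∂V/∂b = 9(b + 1)(b + 3); at b=-2 this is -9, so b increases.
a converges to its nearest critical value 3 (a local min of the a-part); b converges to -1. The iterate converges to (3, -1).

(3, -1)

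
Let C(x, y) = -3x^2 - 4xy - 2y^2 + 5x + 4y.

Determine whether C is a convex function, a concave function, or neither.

concave

C is quadratic, so its Hessian is the constant matrix H = [[-6, -4], [-4, -4]].
det(H) = 8, tr(H) = -10.
det(H) > 0 and tr(H) < 0, so H is negative definite everywhere: concave.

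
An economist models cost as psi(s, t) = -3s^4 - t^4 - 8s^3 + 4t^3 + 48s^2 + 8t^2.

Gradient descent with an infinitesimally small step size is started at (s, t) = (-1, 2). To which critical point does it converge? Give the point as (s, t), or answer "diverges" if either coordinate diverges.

(0, 0)

psi is separable, so gradient descent decouples: s follows -∂psi/∂s, t follows -∂psi/∂t.
∂psi/∂s = -12s(s - 2)(s + 4); at s=-1 this is -108, so s increases.
∂psi/∂t = -4t(t - 4)(t + 1); at t=2 this is 48, so t decreases.
s converges to its nearest critical value 0 (a local min of the s-part); t converges to 0. The iterate converges to (0, 0).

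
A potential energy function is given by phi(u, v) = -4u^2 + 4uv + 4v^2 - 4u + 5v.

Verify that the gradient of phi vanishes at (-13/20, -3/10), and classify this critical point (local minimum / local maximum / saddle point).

saddle point

∇phi = (-8u + 4v - 4, 4u + 8v + 5); substituting (-13/20, -3/10) gives ∇phi = (0, 0), so (-13/20, -3/10) is indeed a critical point.
The Hessian of phi is constant: H = [[-8, 4], [4, 8]].
det(H) = (-8)·8 − 4² = -80.
Since det(H) < 0, H is indefinite and the critical point is a saddle point.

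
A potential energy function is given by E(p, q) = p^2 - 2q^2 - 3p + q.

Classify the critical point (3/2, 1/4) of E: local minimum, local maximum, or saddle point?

The Hessian of E is constant: H = [[2, 0], [0, -4]].
det(H) = 2·(-4) − 0² = -8.
Since det(H) < 0, H is indefinite and the critical point is a saddle point.

saddle point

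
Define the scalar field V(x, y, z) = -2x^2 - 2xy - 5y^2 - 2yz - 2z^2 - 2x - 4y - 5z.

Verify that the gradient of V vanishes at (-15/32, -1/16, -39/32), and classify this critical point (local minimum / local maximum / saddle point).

∇V = (-4x - 2y - 2, -2x - 10y - 2z - 4, -2y - 4z - 5); substituting (-15/32, -1/16, -39/32) gives ∇V = (0, 0, 0), so (-15/32, -1/16, -39/32) is indeed a critical point.
The Hessian is constant: H = [[-4, -2, 0], [-2, -10, -2], [0, -2, -4]].
Leading principal minors: Δ₁ = -4, Δ₂ = 36, Δ₃ = -128.
The minors alternate sign starting negative (−, +, −), so H is negative definite: a local maximum.

local maximum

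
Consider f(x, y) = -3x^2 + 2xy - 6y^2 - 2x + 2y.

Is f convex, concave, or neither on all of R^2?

f is quadratic, so its Hessian is the constant matrix H = [[-6, 2], [2, -12]].
det(H) = 68, tr(H) = -18.
det(H) > 0 and tr(H) < 0, so H is negative definite everywhere: concave.

concave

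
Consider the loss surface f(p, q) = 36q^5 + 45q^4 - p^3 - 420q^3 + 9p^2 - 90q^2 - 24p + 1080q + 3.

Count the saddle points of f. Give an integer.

4

f separates as a function of p plus a function of q, so ∇f=0 decouples.
∂f/∂p = -3(p - 4)(p - 2) = 0 at p ∈ {2, 4}; ∂f/∂q = 180(q - 2)(q - 1)(q + 1)(q + 3) = 0 at q ∈ {-3, -1, 1, 2}.
The Hessian is diagonal: diag(f_pp, f_qq). Second derivatives: f_pp(2)=6, f_pp(4)=-6; f_qq(-3)=-7200, f_qq(-1)=2160, f_qq(1)=-1440, f_qq(2)=2700.
Saddle points occur where the two diagonal entries have opposite signs: (2, -3), (2, 1), (4, -1), (4, 2). Count: 4.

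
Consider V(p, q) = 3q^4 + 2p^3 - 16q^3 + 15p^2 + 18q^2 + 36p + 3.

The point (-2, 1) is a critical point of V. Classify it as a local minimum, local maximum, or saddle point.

saddle point

The mixed partial ∂²V/∂p∂q is 0, so the Hessian at any point is diag(V_pp, V_qq) = diag(6(2p + 5), 12(3q^2 - 8q + 3)).
At (-2, 1): H = diag(6, -24).
The eigenvalues have opposite signs, so H is indefinite: a saddle point.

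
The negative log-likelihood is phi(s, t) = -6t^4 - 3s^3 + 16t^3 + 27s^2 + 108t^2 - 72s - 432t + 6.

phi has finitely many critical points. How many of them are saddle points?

3

phi separates as a function of s plus a function of t, so ∇phi=0 decouples.
∂phi/∂s = -9(s - 4)(s - 2) = 0 at s ∈ {2, 4}; ∂phi/∂t = -24(t - 3)(t - 2)(t + 3) = 0 at t ∈ {-3, 2, 3}.
The Hessian is diagonal: diag(phi_ss, phi_tt). Second derivatives: phi_ss(2)=18, phi_ss(4)=-18; phi_tt(-3)=-720, phi_tt(2)=120, phi_tt(3)=-144.
Saddle points occur where the two diagonal entries have opposite signs: (2, -3), (2, 3), (4, 2). Count: 3.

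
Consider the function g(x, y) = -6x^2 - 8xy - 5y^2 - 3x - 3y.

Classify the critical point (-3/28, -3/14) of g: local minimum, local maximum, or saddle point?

local maximum

The Hessian of g is constant: H = [[-12, -8], [-8, -10]].
det(H) = (-12)·(-10) − (-8)² = 56.
det(H) > 0 and tr(H) = -22 < 0, so H is negative definite and the point is a local maximum.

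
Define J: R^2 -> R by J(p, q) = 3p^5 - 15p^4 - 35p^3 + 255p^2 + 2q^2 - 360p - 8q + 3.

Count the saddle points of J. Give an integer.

2

J separates as a function of p plus a function of q, so ∇J=0 decouples.
∂J/∂p = 15(p - 4)(p - 2)(p - 1)(p + 3) = 0 at p ∈ {-3, 1, 2, 4}; ∂J/∂q = 4(q - 2) = 0 at q ∈ {2}.
The Hessian is diagonal: diag(J_pp, J_qq). Second derivatives: J_pp(-3)=-2100, J_pp(1)=180, J_pp(2)=-150, J_pp(4)=630; J_qq(2)=4.
Saddle points occur where the two diagonal entries have opposite signs: (-3, 2), (2, 2). Count: 2.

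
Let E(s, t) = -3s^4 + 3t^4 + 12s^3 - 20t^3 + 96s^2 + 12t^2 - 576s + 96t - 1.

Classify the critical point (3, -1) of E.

The mixed partial ∂²E/∂s∂t is 0, so the Hessian at any point is diag(E_ss, E_tt) = diag(12(-3s^2 + 6s + 16), 12(3t^2 - 10t + 2)).
At (3, -1): H = diag(84, 180).
Both eigenvalues are positive, so H is positive definite: a local minimum.

local minimum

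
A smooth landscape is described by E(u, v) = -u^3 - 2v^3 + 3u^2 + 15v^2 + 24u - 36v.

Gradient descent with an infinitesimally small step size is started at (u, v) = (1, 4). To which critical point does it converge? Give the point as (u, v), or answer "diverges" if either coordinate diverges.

E is separable, so gradient descent decouples: u follows -∂E/∂u, v follows -∂E/∂v.
∂E/∂u = -3(u - 4)(u + 2); at u=1 this is 27, so u decreases.
∂E/∂v = -6(v - 3)(v - 2); at v=4 this is -12, so v increases.
The v-coordinate has no critical point in that direction and runs off to infinity.

diverges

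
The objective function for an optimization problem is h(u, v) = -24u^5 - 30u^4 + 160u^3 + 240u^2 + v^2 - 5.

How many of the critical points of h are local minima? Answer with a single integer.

h separates as a function of u plus a function of v, so ∇h=0 decouples.
∂h/∂u = -120u(u - 2)(u + 1)(u + 2) = 0 at u ∈ {-2, -1, 0, 2}; ∂h/∂v = 2v = 0 at v ∈ {0}.
The Hessian is diagonal: diag(h_uu, h_vv). Second derivatives: h_uu(-2)=960, h_uu(-1)=-360, h_uu(0)=480, h_uu(2)=-2880; h_vv(0)=2.
Local minima occur where both diagonal entries positive: (-2, 0), (0, 0). Count: 2.

2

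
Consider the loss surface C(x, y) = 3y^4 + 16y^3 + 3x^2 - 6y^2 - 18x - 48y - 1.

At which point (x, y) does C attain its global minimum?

C(x,y) separates as P(x) + Q(y) − 1, so its minimum is min P + min Q − 1.
P'(x) = 6x - 18 vanishes at x ∈ {3}; Q'(y) = 12(y - 1)(y + 1)(y + 4) vanishes at y ∈ {-4, -1, 1}.
Local minima of P (where P''>0): P(3)=-27. Local minima of Q: Q(-4)=-160, Q(1)=-35.
So the global minimum of C is P(3) + Q(-4) − 1 = -27 − 160 − 1 = -188, attained at (3, -4).

(3, -4)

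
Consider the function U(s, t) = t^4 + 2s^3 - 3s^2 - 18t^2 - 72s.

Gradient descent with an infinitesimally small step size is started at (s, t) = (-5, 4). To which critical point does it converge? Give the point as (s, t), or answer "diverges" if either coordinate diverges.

U is separable, so gradient descent decouples: s follows -∂U/∂s, t follows -∂U/∂t.
∂U/∂s = 6(s - 4)(s + 3); at s=-5 this is 108, so s decreases.
∂U/∂t = 4t(t - 3)(t + 3); at t=4 this is 112, so t decreases.
The s-coordinate has no critical point in that direction and runs off to infinity.

diverges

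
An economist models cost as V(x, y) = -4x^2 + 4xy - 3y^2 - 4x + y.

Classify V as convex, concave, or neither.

V is quadratic, so its Hessian is the constant matrix H = [[-8, 4], [4, -6]].
det(H) = 32, tr(H) = -14.
det(H) > 0 and tr(H) < 0, so H is negative definite everywhere: concave.

concave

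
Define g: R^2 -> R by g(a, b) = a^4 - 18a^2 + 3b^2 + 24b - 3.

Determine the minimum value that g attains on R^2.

g(a,b) separates as P(a) + Q(b) − 3, so its minimum is min P + min Q − 3.
P'(a) = 4a(a - 3)(a + 3) vanishes at a ∈ {-3, 0, 3}; Q'(b) = 6b + 24 vanishes at b ∈ {-4}.
Local minima of P (where P''>0): P(-3)=-81, P(3)=-81. Local minima of Q: Q(-4)=-48.
So the global minimum of g is P(-3) + Q(-4) − 3 = -81 − 48 − 3 = -132, attained at (-3, -4).

-132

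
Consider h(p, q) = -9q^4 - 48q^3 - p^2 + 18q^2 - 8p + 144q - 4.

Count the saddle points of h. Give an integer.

h separates as a function of p plus a function of q, so ∇h=0 decouples.
∂h/∂p = -2(p + 4) = 0 at p ∈ {-4}; ∂h/∂q = -36(q - 1)(q + 1)(q + 4) = 0 at q ∈ {-4, -1, 1}.
The Hessian is diagonal: diag(h_pp, h_qq). Second derivatives: h_pp(-4)=-2; h_qq(-4)=-540, h_qq(-1)=216, h_qq(1)=-360.
Saddle points occur where the two diagonal entries have opposite signs: (-4, -1). Count: 1.

1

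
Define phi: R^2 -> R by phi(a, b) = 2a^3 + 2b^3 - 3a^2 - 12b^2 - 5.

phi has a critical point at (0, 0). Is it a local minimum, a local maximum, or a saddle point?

The mixed partial ∂²phi/∂a∂b is 0, so the Hessian at any point is diag(phi_aa, phi_bb) = diag(6(2a - 1), 12(b - 2)).
At (0, 0): H = diag(-6, -24).
Both eigenvalues are negative, so H is negative definite: a local maximum.

local maximum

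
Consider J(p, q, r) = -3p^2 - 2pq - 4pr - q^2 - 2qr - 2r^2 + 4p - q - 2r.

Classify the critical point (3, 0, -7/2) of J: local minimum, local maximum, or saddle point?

local maximum

The Hessian is constant: H = [[-6, -2, -4], [-2, -2, -2], [-4, -2, -4]].
Leading principal minors: Δ₁ = -6, Δ₂ = 8, Δ₃ = -8.
The minors alternate sign starting negative (−, +, −), so H is negative definite: a local maximum.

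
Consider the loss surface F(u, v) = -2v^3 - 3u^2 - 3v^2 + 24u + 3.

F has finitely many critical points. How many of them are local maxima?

1

F separates as a function of u plus a function of v, so ∇F=0 decouples.
∂F/∂u = -6(u - 4) = 0 at u ∈ {4}; ∂F/∂v = -6v(v + 1) = 0 at v ∈ {-1, 0}.
The Hessian is diagonal: diag(F_uu, F_vv). Second derivatives: F_uu(4)=-6; F_vv(-1)=6, F_vv(0)=-6.
Local maxima occur where both diagonal entries negative: (4, 0). Count: 1.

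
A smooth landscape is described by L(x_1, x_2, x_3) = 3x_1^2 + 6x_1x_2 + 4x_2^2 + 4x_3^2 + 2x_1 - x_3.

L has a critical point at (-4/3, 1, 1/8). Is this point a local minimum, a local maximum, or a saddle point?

local minimum

The Hessian is constant: H = [[6, 6, 0], [6, 8, 0], [0, 0, 8]].
Leading principal minors: Δ₁ = 6, Δ₂ = 12, Δ₃ = 96.
All leading minors are positive, so H is positive definite: a local minimum.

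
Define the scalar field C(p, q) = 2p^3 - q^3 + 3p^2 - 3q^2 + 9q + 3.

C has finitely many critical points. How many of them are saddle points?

C separates as a function of p plus a function of q, so ∇C=0 decouples.
∂C/∂p = 6p(p + 1) = 0 at p ∈ {-1, 0}; ∂C/∂q = -3(q - 1)(q + 3) = 0 at q ∈ {-3, 1}.
The Hessian is diagonal: diag(C_pp, C_qq). Second derivatives: C_pp(-1)=-6, C_pp(0)=6; C_qq(-3)=12, C_qq(1)=-12.
Saddle points occur where the two diagonal entries have opposite signs: (-1, -3), (0, 1). Count: 2.

2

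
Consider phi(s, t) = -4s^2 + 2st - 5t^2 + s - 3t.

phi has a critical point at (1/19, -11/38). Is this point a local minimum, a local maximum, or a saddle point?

local maximum

The Hessian of phi is constant: H = [[-8, 2], [2, -10]].
det(H) = (-8)·(-10) − 2² = 76.
det(H) > 0 and tr(H) = -18 < 0, so H is negative definite and the point is a local maximum.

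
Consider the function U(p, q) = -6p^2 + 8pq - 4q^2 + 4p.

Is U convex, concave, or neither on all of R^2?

U is quadratic, so its Hessian is the constant matrix H = [[-12, 8], [8, -8]].
det(H) = 32, tr(H) = -20.
det(H) > 0 and tr(H) < 0, so H is negative definite everywhere: concave.

concave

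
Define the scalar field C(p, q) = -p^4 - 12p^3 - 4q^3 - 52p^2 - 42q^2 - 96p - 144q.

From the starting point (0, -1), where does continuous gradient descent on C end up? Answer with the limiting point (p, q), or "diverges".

diverges

C is separable, so gradient descent decouples: p follows -∂C/∂p, q follows -∂C/∂q.
∂C/∂p = -4(p + 2)(p + 3)(p + 4); at p=0 this is -96, so p increases.
∂C/∂q = -12(q + 3)(q + 4); at q=-1 this is -72, so q increases.
The p-coordinate has no critical point in that direction and runs off to infinity.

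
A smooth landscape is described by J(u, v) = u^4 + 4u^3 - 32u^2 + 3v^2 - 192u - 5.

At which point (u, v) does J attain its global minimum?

(4, 0)

J(u,v) separates as P(u) + Q(v) − 5, so its minimum is min P + min Q − 5.
P'(u) = 4(u - 4)(u + 3)(u + 4) vanishes at u ∈ {-4, -3, 4}; Q'(v) = 6v vanishes at v ∈ {0}.
Local minima of P (where P''>0): P(-4)=256, P(4)=-768. Local minima of Q: Q(0)=0.
So the global minimum of J is P(4) + Q(0) − 5 = -768 + 0 − 5 = -773, attained at (4, 0).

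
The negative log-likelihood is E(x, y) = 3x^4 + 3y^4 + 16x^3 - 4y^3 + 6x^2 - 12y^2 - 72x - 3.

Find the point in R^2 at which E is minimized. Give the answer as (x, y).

E(x,y) separates as P(x) + Q(y) − 3, so its minimum is min P + min Q − 3.
P'(x) = 12(x - 1)(x + 2)(x + 3) vanishes at x ∈ {-3, -2, 1}; Q'(y) = 12y(y - 2)(y + 1) vanishes at y ∈ {-1, 0, 2}.
Local minima of P (where P''>0): P(-3)=81, P(1)=-47. Local minima of Q: Q(-1)=-5, Q(2)=-32.
So the global minimum of E is P(1) + Q(2) − 3 = -47 − 32 − 3 = -82, attained at (1, 2).

(1, 2)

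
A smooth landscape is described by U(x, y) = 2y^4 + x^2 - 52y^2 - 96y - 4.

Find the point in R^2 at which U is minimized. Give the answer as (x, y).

U(x,y) separates as P(x) + Q(y) − 4, so its minimum is min P + min Q − 4.
P'(x) = 2x vanishes at x ∈ {0}; Q'(y) = 8(y - 4)(y + 1)(y + 3) vanishes at y ∈ {-3, -1, 4}.
Local minima of P (where P''>0): P(0)=0. Local minima of Q: Q(-3)=-18, Q(4)=-704.
So the global minimum of U is P(0) + Q(4) − 4 = 0 − 704 − 4 = -708, attained at (0, 4).

(0, 4)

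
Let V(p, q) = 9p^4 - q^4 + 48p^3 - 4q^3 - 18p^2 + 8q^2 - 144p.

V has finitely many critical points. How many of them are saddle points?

5

V separates as a function of p plus a function of q, so ∇V=0 decouples.
∂V/∂p = 36(p - 1)(p + 1)(p + 4) = 0 at p ∈ {-4, -1, 1}; ∂V/∂q = -4q(q - 1)(q + 4) = 0 at q ∈ {-4, 0, 1}.
The Hessian is diagonal: diag(V_pp, V_qq). Second derivatives: V_pp(-4)=540, V_pp(-1)=-216, V_pp(1)=360; V_qq(-4)=-80, V_qq(0)=16, V_qq(1)=-20.
Saddle points occur where the two diagonal entries have opposite signs: (-4, -4), (-4, 1), (-1, 0), (1, -4), (1, 1). Count: 5.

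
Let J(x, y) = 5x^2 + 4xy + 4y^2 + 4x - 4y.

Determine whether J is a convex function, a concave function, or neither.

J is quadratic, so its Hessian is the constant matrix H = [[10, 4], [4, 8]].
det(H) = 64, tr(H) = 18.
det(H) > 0 and tr(H) > 0, so H is positive definite everywhere: convex.

convex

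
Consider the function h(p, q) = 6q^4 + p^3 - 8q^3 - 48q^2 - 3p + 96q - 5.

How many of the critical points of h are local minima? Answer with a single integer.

h separates as a function of p plus a function of q, so ∇h=0 decouples.
∂h/∂p = 3(p - 1)(p + 1) = 0 at p ∈ {-1, 1}; ∂h/∂q = 24(q - 2)(q - 1)(q + 2) = 0 at q ∈ {-2, 1, 2}.
The Hessian is diagonal: diag(h_pp, h_qq). Second derivatives: h_pp(-1)=-6, h_pp(1)=6; h_qq(-2)=288, h_qq(1)=-72, h_qq(2)=96.
Local minima occur where both diagonal entries positive: (1, -2), (1, 2). Count: 2.

2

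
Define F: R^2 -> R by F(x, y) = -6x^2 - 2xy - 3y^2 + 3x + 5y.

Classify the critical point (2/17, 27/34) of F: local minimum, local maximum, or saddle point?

The Hessian of F is constant: H = [[-12, -2], [-2, -6]].
det(H) = (-12)·(-6) − (-2)² = 68.
det(H) > 0 and tr(H) = -18 < 0, so H is negative definite and the point is a local maximum.

local maximum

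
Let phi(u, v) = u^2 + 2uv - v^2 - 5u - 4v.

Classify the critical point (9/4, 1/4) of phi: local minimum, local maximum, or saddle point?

The Hessian of phi is constant: H = [[2, 2], [2, -2]].
det(H) = 2·(-2) − 2² = -8.
Since det(H) < 0, H is indefinite and the critical point is a saddle point.

saddle point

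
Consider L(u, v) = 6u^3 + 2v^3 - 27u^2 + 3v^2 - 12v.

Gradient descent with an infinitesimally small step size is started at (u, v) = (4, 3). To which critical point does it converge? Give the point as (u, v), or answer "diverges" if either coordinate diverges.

(3, 1)

L is separable, so gradient descent decouples: u follows -∂L/∂u, v follows -∂L/∂v.
∂L/∂u = 18u(u - 3); at u=4 this is 72, so u decreases.
∂L/∂v = 6(v - 1)(v + 2); at v=3 this is 60, so v decreases.
u converges to its nearest critical value 3 (a local min of the u-part); v converges to 1. The iterate converges to (3, 1).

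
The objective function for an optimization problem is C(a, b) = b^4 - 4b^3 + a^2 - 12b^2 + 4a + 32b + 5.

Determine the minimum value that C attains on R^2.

-63

C(a,b) separates as P(a) + Q(b) + 5, so its minimum is min P + min Q + 5.
P'(a) = 2a + 4 vanishes at a ∈ {-2}; Q'(b) = 4(b - 4)(b - 1)(b + 2) vanishes at b ∈ {-2, 1, 4}.
Local minima of P (where P''>0): P(-2)=-4. Local minima of Q: Q(-2)=-64, Q(4)=-64.
So the global minimum of C is P(-2) + Q(-2) + 5 = -4 − 64 + 5 = -63, attained at (-2, -2).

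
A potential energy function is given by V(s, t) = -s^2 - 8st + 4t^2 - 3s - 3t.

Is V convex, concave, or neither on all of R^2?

neither

V is quadratic, so its Hessian is the constant matrix H = [[-2, -8], [-8, 8]].
det(H) = -80, tr(H) = 6.
det(H) < 0, so H is indefinite: neither convex nor concave.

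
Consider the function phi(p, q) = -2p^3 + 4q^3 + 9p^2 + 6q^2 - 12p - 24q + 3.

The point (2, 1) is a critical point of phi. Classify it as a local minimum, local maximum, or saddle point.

The mixed partial ∂²phi/∂p∂q is 0, so the Hessian at any point is diag(phi_pp, phi_qq) = diag(6(-2p + 3), 12(2q + 1)).
At (2, 1): H = diag(-6, 36).
The eigenvalues have opposite signs, so H is indefinite: a saddle point.

saddle point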